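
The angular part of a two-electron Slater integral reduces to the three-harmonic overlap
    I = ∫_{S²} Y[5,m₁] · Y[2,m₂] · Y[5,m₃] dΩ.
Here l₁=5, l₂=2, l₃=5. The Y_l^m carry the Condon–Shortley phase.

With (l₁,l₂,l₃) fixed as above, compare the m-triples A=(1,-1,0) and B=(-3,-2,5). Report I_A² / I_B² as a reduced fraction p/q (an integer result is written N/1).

l's match ⇒ only the (l;m) 3-j factors differ between A and B.
A: triangle coeff Δ(5,2,5) = 1/38610; Σ_t [0,1]: t=0:+1/1152 t=1:−1/1440 = 1/5760; (3j)²=1/858 [(5 2 5; 1 -1 0)], sign=-1
B: triangle coeff Δ(5,2,5) = 1/38610; Σ_t [0,0]: t=0:+1/161280 = 1/161280; (3j)²=1/143 [(5 2 5; -3 -2 5)], sign=+1
I_A²/I_B² = (1/858)/(1/143) = 1/6

1/6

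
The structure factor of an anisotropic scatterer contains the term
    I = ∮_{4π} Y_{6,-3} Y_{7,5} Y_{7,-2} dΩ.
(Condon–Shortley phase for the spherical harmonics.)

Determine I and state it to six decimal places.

0.026459

m-sum 0 ✓  L=20 even ✓  1≤7≤13 ✓
Π(2lᵢ+1) = 13×15×15 = 2925
triangle coeff Δ(6,7,7) = 1/2444321880
Σ_t [0,6]: t=0:+1/2612736000 t=1:−1/20736000 t=2:+1/1658880 t=3:−1/746496 t=4:+1/1658880 t=5:−1/20736000 t=6:+1/2612736000 = -1/4354560
(3j)²=1000/138567 [(6 7 7; 0 0 0)], sign=+1
Σ_t [4,6]: t=4:+1/232243200 t=5:−1/29030400 t=6:+1/37324800 = -1/298598400
(3j)²=7/16796 [(6 7 7; -3 5 -2)], sign=+1
⇒ 4πI² = 131250/14919047
I = (+1)√(131250/14919047/(4π)) = 0.02645905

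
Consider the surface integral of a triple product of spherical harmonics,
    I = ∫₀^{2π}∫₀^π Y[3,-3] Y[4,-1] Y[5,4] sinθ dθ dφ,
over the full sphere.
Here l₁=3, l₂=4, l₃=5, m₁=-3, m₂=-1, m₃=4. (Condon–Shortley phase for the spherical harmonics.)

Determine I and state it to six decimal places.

Checks pass: Σm=0; 12 even; l₃=5∈[1,7].
(2·3+1)(2·4+1)(2·5+1) = 693
Δ: 2! 4! 6! / 13! → 1/180180
sum: t=0:+1/576 t=1:−1/144 t=2:+1/576 = -1/288
3j²(3 4 5; 0 0 0) = Δ·Π!·Σ² = 20/1001  (sign +1)
sum: t=2:+1/5760 = 1/5760
3j²(3 4 5; -3 -1 4) = Δ·Π!·Σ² = 9/286  (sign -1)
combine: 4πI² = 693·20/1001·9/286 = 810/1859
take √, sign -1: I = -0.18620781

-0.186208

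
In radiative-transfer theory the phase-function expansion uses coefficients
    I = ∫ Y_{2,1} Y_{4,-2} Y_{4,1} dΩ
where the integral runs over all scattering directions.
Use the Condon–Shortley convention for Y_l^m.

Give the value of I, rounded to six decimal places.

m-sum 0 ✓  L=10 even ✓  2≤4≤6 ✓
Π(2lᵢ+1) = 5×9×9 = 405
triangle coeff Δ(2,4,4) = 1/13860
Σ_t [0,2]: t=0:+1/192 t=1:−1/36 t=2:+1/192 = -5/288
(3j)²=20/693 [(2 4 4; 0 0 0)], sign=-1
Σ_t [0,1]: t=0:+1/96 t=1:−1/240 = 1/160
(3j)²=27/1540 [(2 4 4; 1 -2 1)], sign=-1
⇒ 4πI² = 1215/5929
I = (+1)√(1215/5929/(4π)) = 0.12770047

0.127700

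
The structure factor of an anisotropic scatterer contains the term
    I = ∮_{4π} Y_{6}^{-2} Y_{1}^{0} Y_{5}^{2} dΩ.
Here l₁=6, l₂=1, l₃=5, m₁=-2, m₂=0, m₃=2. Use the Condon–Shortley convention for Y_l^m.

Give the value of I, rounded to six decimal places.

Checks pass: Σm=0; 12 even; l₃=5∈[5,7].
(2·6+1)(2·1+1)(2·5+1) = 429
Δ: 2! 10! 0! / 13! → 1/858
sum: t=1:−1/14400 = -1/14400
3j²(6 1 5; 0 0 0) = Δ·Π!·Σ² = 6/143  (sign +1)
sum: t=1:−1/30240 = -1/30240
3j²(6 1 5; -2 0 2) = Δ·Π!·Σ² = 16/429  (sign +1)
combine: 4πI² = 429·6/143·16/429 = 96/143
take √, sign +1: I = 0.23113338

0.231133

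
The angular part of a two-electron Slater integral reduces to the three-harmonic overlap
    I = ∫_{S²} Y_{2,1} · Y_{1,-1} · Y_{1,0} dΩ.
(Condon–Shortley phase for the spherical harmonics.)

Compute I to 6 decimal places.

-0.218510

Rules hold: Σm=0, L=4 even, 1≤1≤3.
N = 5·3·3 = 45
Δ = 2!·2!·0!/5! = 1/30
Racah Σ t=1..1: t=1:−1/1 = -1/1
⇒ 3j(2 1 1; 0 0 0)² = 2/15, sgn +1
Racah Σ t=0..0: t=0:+1/2 = 1/2
⇒ 3j(2 1 1; 1 -1 0)² = 1/10, sgn -1
4πI² = N·(3j₀)²·(3jₘ)² = 3/5
I = -1·√(0.6/4π) = -0.21850969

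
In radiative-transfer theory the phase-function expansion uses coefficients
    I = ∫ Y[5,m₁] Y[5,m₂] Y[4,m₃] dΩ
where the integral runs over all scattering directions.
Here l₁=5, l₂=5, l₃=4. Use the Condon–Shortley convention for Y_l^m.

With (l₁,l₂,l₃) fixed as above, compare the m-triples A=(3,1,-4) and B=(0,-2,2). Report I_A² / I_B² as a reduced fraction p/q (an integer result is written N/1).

l's match ⇒ only the (l;m) 3-j factors differ between A and B.
A: triangle coeff Δ(5,5,4) = 1/3153150; Σ_t [2,2]: t=2:+1/27648 = 1/27648; (3j)²=10/429 [(5 5 4; 3 1 -4)], sign=+1
B: triangle coeff Δ(5,5,4) = 1/3153150; Σ_t [1,3]: t=1:−1/11520 t=2:+1/1728 t=3:−1/3456 = 7/34560; (3j)²=7/858 [(5 5 4; 0 -2 2)], sign=+1
I_A²/I_B² = (10/429)/(7/858) = 20/7

20/7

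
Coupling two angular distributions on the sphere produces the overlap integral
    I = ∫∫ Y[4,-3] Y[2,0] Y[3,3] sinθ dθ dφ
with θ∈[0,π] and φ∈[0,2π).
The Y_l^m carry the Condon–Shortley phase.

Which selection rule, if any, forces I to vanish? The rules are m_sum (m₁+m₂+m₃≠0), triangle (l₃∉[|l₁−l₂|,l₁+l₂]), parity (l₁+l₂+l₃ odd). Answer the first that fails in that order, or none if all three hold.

parity

azimuthal sum: -3 + 0 + 3 = 0  ✓
2 ≤ 3 ≤ 6 (triangle on l)  ✓
L = 4 + 2 + 3 = 9 (odd)  ✗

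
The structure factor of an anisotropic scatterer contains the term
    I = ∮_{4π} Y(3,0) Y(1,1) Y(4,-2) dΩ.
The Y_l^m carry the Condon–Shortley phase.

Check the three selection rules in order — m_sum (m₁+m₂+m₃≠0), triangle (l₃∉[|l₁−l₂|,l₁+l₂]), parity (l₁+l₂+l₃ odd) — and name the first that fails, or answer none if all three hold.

m₁+m₂+m₃ = 0 + 1 − 2 = -1  ✗
triangle: |3−1|=2 ≤ l₃=4 ≤ 3+1=4
parity: l₁+l₂+l₃ = 8 is even

m_sum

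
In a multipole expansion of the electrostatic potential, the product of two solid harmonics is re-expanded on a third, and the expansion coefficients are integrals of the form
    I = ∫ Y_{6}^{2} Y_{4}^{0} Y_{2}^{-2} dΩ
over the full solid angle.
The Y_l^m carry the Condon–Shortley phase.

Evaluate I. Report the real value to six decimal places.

Rules hold: Σm=0, L=12 even, 2≤2≤10.
N = 13·9·5 = 585
Δ = 8!·4!·0!/13! = 1/6435
Racah Σ t=4..4: t=4:+1/2304 = 1/2304
⇒ 3j(6 4 2; 0 0 0)² = 5/143, sgn +1
Racah Σ t=4..4: t=4:+1/13824 = 1/13824
⇒ 3j(6 4 2; 2 0 -2)² = 14/1287, sgn +1
4πI² = N·(3j₀)²·(3jₘ)² = 350/1573
I = +1·√(0.222505/4π) = 0.13306527

0.133065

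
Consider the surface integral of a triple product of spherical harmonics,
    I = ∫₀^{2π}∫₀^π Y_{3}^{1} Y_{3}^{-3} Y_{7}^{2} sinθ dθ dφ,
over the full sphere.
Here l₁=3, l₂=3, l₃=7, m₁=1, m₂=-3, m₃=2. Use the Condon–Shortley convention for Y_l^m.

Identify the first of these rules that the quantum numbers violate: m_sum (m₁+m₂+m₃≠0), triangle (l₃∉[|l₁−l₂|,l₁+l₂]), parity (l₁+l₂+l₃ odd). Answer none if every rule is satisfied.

triangle

m₁+m₂+m₃ = 1 − 3 + 2 = 0  ✓
triangle: |3−3|=0 ≤ l₃=7 ≤ 3+3=6  ✗
parity: l₁+l₂+l₃ = 13 is odd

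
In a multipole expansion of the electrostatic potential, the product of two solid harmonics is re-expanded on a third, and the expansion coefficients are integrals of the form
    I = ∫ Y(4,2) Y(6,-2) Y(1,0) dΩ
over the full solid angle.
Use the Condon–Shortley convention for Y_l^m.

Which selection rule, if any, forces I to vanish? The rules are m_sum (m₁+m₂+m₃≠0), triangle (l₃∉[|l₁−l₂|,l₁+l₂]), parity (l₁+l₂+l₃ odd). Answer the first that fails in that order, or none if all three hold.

triangle

m₁+m₂+m₃ = 2 − 2 + 0 = 0  ✓
triangle: |4−6|=2 ≤ l₃=1 ≤ 4+6=10  ✗
parity: l₁+l₂+l₃ = 11 is odd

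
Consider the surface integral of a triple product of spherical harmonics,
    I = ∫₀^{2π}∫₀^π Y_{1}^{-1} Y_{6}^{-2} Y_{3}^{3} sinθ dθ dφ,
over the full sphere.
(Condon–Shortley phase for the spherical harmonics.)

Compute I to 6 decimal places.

|1−6|≤3≤1+6 violated ⇒ I = 0

0.000000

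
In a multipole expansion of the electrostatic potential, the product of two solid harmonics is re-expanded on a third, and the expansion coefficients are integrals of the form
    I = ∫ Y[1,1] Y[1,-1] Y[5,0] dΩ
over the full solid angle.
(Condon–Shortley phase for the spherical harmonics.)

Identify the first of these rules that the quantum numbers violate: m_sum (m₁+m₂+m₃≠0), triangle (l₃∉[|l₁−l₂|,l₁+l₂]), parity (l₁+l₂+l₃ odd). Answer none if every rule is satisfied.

m₁+m₂+m₃ = 1 − 1 + 0 = 0  ✓
triangle: |1−1|=0 ≤ l₃=5 ≤ 1+1=2  ✗
parity: l₁+l₂+l₃ = 7 is odd

triangle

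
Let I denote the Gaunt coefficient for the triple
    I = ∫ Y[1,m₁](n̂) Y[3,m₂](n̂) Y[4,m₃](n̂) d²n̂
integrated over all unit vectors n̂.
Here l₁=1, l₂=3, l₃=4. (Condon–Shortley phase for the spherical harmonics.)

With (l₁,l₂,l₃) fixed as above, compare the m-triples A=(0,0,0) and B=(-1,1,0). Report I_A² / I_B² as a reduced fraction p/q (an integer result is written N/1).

l's match ⇒ only the (l;m) 3-j factors differ between A and B.
A: triangle coeff Δ(1,3,4) = 1/252; Σ_t [0,0]: t=0:+1/36 = 1/36; (3j)²=4/63 [(1 3 4; 0 0 0)], sign=+1
B: triangle coeff Δ(1,3,4) = 1/252; Σ_t [0,0]: t=0:+1/96 = 1/96; (3j)²=1/42 [(1 3 4; -1 1 0)], sign=+1
I_A²/I_B² = (4/63)/(1/42) = 8/3

8/3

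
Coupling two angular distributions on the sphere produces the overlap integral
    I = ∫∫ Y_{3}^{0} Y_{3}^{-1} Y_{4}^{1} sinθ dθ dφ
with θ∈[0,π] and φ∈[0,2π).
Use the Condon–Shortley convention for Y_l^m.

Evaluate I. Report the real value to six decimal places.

m-sum 0 ✓  L=10 even ✓  0≤4≤6 ✓
Π(2lᵢ+1) = 7×7×9 = 441
triangle coeff Δ(3,3,4) = 1/34650
Σ_t [0,2]: t=0:+1/72 t=1:−1/16 t=2:+1/72 = -5/144
(3j)²=2/77 [(3 3 4; 0 0 0)], sign=-1
Σ_t [0,2]: t=0:+1/48 t=1:−1/24 t=2:+1/288 = -5/288
(3j)²=5/462 [(3 3 4; 0 -1 1)], sign=+1
⇒ 4πI² = 15/121
I = (-1)√(15/121/(4π)) = -0.09932258

-0.099323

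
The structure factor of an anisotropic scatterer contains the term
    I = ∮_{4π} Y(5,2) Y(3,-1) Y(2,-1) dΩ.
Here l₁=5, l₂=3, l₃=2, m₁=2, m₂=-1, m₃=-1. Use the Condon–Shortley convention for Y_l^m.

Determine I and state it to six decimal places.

Checks pass: Σm=0; 10 even; l₃=2∈[2,8].
(2·5+1)(2·3+1)(2·2+1) = 385
Δ: 6! 4! 0! / 11! → 1/2310
sum: t=3:−1/144 = -1/144
3j²(5 3 2; 0 0 0) = Δ·Π!·Σ² = 10/231  (sign -1)
sum: t=2:+1/288 = 1/288
3j²(5 3 2; 2 -1 -1) = Δ·Π!·Σ² = 1/22  (sign -1)
combine: 4πI² = 385·10/231·1/22 = 25/33
take √, sign +1: I = 0.24553200

0.245532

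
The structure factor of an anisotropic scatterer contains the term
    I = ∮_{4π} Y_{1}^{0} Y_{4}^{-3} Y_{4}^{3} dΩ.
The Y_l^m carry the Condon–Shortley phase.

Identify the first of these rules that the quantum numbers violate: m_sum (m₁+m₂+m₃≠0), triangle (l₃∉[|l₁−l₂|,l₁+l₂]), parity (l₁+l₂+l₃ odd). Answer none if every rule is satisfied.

parity

m₁+m₂+m₃ = 0 − 3 + 3 = 0  ✓
triangle: |1−4|=3 ≤ l₃=4 ≤ 1+4=5  ✓
parity: l₁+l₂+l₃ = 9 is odd  ✗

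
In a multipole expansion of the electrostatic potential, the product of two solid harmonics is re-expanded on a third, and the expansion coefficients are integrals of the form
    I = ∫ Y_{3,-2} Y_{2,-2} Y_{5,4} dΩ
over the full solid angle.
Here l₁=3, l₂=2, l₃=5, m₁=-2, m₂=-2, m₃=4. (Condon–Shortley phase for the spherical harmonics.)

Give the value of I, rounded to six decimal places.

Checks pass: Σm=0; 10 even; l₃=5∈[1,5].
(2·3+1)(2·2+1)(2·5+1) = 385
Δ: 0! 6! 4! / 11! → 1/2310
sum: t=0:+1/144 = 1/144
3j²(3 2 5; 0 0 0) = Δ·Π!·Σ² = 10/231  (sign -1)
sum: t=0:+1/2880 = 1/2880
3j²(3 2 5; -2 -2 4) = Δ·Π!·Σ² = 3/55  (sign -1)
combine: 4πI² = 385·10/231·3/55 = 10/11
take √, sign +1: I = 0.26896683

0.268967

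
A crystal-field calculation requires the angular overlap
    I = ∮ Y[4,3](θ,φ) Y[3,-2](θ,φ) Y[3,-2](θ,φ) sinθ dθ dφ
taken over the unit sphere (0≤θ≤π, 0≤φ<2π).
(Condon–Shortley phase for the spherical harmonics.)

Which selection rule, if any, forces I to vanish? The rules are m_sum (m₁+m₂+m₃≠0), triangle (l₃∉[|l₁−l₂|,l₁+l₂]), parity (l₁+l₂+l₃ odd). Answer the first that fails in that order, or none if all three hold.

m_sum

m₁+m₂+m₃ = 3 − 2 − 2 = -1  ✗
triangle: |4−3|=1 ≤ l₃=3 ≤ 4+3=7
parity: l₁+l₂+l₃ = 10 is even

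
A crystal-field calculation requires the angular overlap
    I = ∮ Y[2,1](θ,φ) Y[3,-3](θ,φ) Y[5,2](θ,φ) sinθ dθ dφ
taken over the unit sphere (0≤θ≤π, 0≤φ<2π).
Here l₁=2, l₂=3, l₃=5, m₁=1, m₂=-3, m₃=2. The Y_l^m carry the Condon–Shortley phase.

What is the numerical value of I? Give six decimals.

Rules hold: Σm=0, L=10 even, 1≤5≤5.
N = 5·7·11 = 385
Δ = 0!·4!·6!/11! = 1/2310
Racah Σ t=0..0: t=0:+1/144 = 1/144
⇒ 3j(2 3 5; 0 0 0)² = 10/231, sgn -1
Racah Σ t=0..0: t=0:+1/4320 = 1/4320
⇒ 3j(2 3 5; 1 -3 2)² = 1/330, sgn -1
4πI² = N·(3j₀)²·(3jₘ)² = 5/99
I = +1·√(0.0505051/4π) = 0.06339609

0.063396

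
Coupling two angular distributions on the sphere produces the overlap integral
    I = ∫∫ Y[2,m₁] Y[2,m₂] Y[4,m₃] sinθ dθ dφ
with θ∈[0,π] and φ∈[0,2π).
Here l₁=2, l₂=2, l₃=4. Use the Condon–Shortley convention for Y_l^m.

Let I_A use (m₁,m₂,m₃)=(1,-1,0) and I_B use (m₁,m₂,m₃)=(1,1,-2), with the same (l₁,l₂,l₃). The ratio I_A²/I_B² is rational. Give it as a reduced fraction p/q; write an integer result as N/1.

Same 2,2,4: normalisation and zero-m 3j drop out of the ratio.
A: Δ: 0! 4! 4! / 9! → 1/630; sum: t=0:+1/36 = 1/36; 3j²(2 2 4; 1 -1 0) = Δ·Π!·Σ² = 8/315  (sign +1)
B: Δ: 0! 4! 4! / 9! → 1/630; sum: t=0:+1/36 = 1/36; 3j²(2 2 4; 1 1 -2) = Δ·Π!·Σ² = 4/63  (sign +1)
I_A²/I_B² = (8/315)/(4/63) = 2/5

2/5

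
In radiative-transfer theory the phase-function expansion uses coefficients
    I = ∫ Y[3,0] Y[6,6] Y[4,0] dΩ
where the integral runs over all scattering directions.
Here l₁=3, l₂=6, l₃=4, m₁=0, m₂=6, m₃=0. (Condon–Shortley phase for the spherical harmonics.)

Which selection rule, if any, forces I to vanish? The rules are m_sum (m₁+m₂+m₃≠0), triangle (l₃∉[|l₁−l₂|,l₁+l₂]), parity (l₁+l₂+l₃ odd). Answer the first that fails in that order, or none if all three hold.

m_sum

Σmᵢ = 6  ✗
l₃∈[|l₁−l₂|,l₁+l₂]=[3,9], have l₃=4
Σlᵢ = 13 ⇒ odd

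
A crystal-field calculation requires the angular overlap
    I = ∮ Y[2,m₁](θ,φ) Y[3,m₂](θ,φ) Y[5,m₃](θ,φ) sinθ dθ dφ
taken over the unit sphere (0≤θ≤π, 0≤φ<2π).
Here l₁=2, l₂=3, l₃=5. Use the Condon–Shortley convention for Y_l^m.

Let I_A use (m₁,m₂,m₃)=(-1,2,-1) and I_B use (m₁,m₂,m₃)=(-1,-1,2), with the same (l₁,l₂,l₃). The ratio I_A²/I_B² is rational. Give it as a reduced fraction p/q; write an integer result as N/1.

l's match ⇒ only the (l;m) 3-j factors differ between A and B.
A: triangle coeff Δ(2,3,5) = 1/2310; Σ_t [0,0]: t=0:+1/720 = 1/720; (3j)²=4/385 [(2 3 5; -1 2 -1)], sign=+1
B: triangle coeff Δ(2,3,5) = 1/2310; Σ_t [0,0]: t=0:+1/288 = 1/288; (3j)²=1/22 [(2 3 5; -1 -1 2)], sign=-1
I_A²/I_B² = (4/385)/(1/22) = 8/35

8/35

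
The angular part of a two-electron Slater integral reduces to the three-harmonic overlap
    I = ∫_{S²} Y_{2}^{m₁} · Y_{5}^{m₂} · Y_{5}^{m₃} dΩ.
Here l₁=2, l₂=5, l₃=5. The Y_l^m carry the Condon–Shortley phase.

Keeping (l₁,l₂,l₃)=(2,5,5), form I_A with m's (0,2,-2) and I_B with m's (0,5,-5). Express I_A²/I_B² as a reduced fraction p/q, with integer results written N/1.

l's match ⇒ only the (l;m) 3-j factors differ between A and B.
A: triangle coeff Δ(2,5,5) = 1/38610; Σ_t [0,2]: t=0:+1/20160 t=1:−1/1440 t=2:+1/2880 = -1/3360; (3j)²=6/715 [(2 5 5; 0 2 -2)], sign=+1
B: triangle coeff Δ(2,5,5) = 1/38610; Σ_t [2,2]: t=2:+1/161280 = 1/161280; (3j)²=15/286 [(2 5 5; 0 5 -5)], sign=+1
I_A²/I_B² = (6/715)/(15/286) = 4/25

4/25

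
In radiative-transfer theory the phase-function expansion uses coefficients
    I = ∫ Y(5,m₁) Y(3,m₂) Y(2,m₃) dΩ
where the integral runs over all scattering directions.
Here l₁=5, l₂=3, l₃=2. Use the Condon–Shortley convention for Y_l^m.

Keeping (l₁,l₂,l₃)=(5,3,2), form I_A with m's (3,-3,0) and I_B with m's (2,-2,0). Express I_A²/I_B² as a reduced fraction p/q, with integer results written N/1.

Shared (l₁,l₂,l₃)=(5,3,2): N and (l;000)² cancel in I_A²/I_B².
A: Δ = 6!·4!·0!/11! = 1/2310; Racah Σ t=0..0: t=0:+1/2880 = 1/2880; ⇒ 3j(5 3 2; 3 -3 0)² = 2/165, sgn +1
B: Δ = 6!·4!·0!/11! = 1/2310; Racah Σ t=1..1: t=1:−1/480 = -1/480; ⇒ 3j(5 3 2; 2 -2 0)² = 3/110, sgn -1
I_A²/I_B² = (2/165)/(3/110) = 4/9

4/9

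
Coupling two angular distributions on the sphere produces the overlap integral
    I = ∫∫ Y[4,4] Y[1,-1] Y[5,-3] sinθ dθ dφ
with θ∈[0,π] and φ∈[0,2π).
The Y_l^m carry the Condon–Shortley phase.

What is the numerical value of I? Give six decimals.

-0.049106

Rules hold: Σm=0, L=10 even, 3≤5≤5.
N = 9·3·11 = 297
Δ = 0!·8!·2!/11! = 1/495
Racah Σ t=0..0: t=0:+1/576 = 1/576
⇒ 3j(4 1 5; 0 0 0)² = 5/99, sgn -1
Racah Σ t=0..0: t=0:+1/80640 = 1/80640
⇒ 3j(4 1 5; 4 -1 -3)² = 1/495, sgn +1
4πI² = N·(3j₀)²·(3jₘ)² = 1/33
I = -1·√(0.030303/4π) = -0.04910640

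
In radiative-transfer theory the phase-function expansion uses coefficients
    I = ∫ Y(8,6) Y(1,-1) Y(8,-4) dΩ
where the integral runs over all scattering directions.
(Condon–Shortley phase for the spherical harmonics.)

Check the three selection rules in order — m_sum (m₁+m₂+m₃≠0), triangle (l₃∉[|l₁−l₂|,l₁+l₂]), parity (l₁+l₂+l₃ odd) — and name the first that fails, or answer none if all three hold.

azimuthal sum: 6 − 1 − 4 = 1  ✗
7 ≤ 8 ≤ 9 (triangle on l)
L = 8 + 1 + 8 = 17 (odd)

m_sum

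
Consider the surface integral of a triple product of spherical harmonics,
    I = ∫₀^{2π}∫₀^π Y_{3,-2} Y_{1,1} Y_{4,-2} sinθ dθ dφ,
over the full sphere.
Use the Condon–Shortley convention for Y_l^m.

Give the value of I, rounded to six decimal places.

m-sum = -2 + 1 − 2 = -3 ≠ 0 ⇒ I = 0

0.000000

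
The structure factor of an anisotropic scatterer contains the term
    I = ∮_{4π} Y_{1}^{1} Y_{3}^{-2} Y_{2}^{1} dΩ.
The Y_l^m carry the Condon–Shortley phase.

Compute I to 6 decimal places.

0.261169

Rules hold: Σm=0, L=6 even, 2≤2≤4.
N = 3·7·5 = 105
Δ = 2!·0!·4!/7! = 1/105
Racah Σ t=1..1: t=1:−1/4 = -1/4
⇒ 3j(1 3 2; 0 0 0)² = 3/35, sgn -1
Racah Σ t=0..0: t=0:+1/12 = 1/12
⇒ 3j(1 3 2; 1 -2 1)² = 2/21, sgn -1
4πI² = N·(3j₀)²·(3jₘ)² = 6/7
I = +1·√(0.857143/4π) = 0.26116903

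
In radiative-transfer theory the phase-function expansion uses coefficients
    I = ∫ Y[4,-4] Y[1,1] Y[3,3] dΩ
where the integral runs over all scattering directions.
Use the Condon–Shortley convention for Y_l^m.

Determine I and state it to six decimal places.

Checks pass: Σm=0; 8 even; l₃=3∈[3,5].
(2·4+1)(2·1+1)(2·3+1) = 189
Δ: 2! 6! 0! / 9! → 1/252
sum: t=1:−1/36 = -1/36
3j²(4 1 3; 0 0 0) = Δ·Π!·Σ² = 4/63  (sign +1)
sum: t=2:+1/1440 = 1/1440
3j²(4 1 3; -4 1 3) = Δ·Π!·Σ² = 1/9  (sign +1)
combine: 4πI² = 189·4/63·1/9 = 4/3
take √, sign +1: I = 0.32573501

0.325735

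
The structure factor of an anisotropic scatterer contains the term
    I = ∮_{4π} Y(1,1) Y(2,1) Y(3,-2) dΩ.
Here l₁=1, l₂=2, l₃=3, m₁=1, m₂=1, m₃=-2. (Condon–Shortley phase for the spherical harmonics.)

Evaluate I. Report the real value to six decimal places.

0.261169

Checks pass: Σm=0; 6 even; l₃=3∈[1,3].
(2·1+1)(2·2+1)(2·3+1) = 105
Δ: 0! 2! 4! / 7! → 1/105
sum: t=0:+1/4 = 1/4
3j²(1 2 3; 0 0 0) = Δ·Π!·Σ² = 3/35  (sign -1)
sum: t=0:+1/12 = 1/12
3j²(1 2 3; 1 1 -2) = Δ·Π!·Σ² = 2/21  (sign -1)
combine: 4πI² = 105·3/35·2/21 = 6/7
take √, sign +1: I = 0.26116903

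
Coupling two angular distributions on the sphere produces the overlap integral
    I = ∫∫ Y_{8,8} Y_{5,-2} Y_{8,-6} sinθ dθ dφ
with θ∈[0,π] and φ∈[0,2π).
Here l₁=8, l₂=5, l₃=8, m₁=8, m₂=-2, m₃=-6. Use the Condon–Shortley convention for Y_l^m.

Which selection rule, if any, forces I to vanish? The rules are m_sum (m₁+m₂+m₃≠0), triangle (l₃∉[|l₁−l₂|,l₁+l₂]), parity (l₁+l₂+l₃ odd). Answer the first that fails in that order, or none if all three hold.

m₁+m₂+m₃ = 8 − 2 − 6 = 0  ✓
triangle: |8−5|=3 ≤ l₃=8 ≤ 8+5=13  ✓
parity: l₁+l₂+l₃ = 21 is odd  ✗

parity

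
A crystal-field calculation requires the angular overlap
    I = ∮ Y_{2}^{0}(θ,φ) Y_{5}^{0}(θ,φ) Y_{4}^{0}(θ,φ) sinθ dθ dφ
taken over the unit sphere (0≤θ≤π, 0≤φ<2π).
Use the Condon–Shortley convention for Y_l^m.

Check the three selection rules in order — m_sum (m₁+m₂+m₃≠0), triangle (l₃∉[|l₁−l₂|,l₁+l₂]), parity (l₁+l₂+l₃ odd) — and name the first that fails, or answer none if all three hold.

parity

azimuthal sum: 0 + 0 + 0 = 0  ✓
3 ≤ 4 ≤ 7 (triangle on l)  ✓
L = 2 + 5 + 4 = 11 (odd)  ✗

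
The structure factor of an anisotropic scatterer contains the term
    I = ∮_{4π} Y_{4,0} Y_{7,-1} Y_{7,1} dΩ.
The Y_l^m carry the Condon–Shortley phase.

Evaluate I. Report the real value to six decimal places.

m-sum 0 ✓  L=18 even ✓  3≤7≤11 ✓
Π(2lᵢ+1) = 9×15×15 = 2025
triangle coeff Δ(4,7,7) = 1/58198140
Σ_t [0,4]: t=0:+1/17418240 t=1:−1/622080 t=2:+1/230400 t=3:−1/622080 t=4:+1/17418240 = 1/806400
(3j)²=2268/230945 [(4 7 7; 0 0 0)], sign=-1
Σ_t [0,4]: t=0:+1/9953280 t=1:−1/518400 t=2:+1/276480 t=3:−1/1088640 t=4:+1/46448640 = 23/25804800
(3j)²=42849/6466460 [(4 7 7; 0 -1 1)], sign=+1
⇒ 4πI² = 281132289/2133423721
I = (-1)√(281132289/2133423721/(4π)) = -0.10240281

-0.102403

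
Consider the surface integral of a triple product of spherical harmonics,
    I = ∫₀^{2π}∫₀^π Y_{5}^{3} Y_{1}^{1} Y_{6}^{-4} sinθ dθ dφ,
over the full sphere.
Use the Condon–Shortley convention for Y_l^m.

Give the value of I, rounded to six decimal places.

0.274090

Checks pass: Σm=0; 12 even; l₃=6∈[4,6].
(2·5+1)(2·1+1)(2·6+1) = 429
Δ: 0! 10! 2! / 13! → 1/858
sum: t=0:+1/14400 = 1/14400
3j²(5 1 6; 0 0 0) = Δ·Π!·Σ² = 6/143  (sign +1)
sum: t=0:+1/161280 = 1/161280
3j²(5 1 6; 3 1 -4) = Δ·Π!·Σ² = 15/286  (sign +1)
combine: 4πI² = 429·6/143·15/286 = 135/143
take √, sign +1: I = 0.27409047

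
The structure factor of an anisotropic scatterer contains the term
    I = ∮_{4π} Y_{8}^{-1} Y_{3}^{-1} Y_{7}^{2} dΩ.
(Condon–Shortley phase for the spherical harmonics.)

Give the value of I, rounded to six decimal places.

m-sum 0 ✓  L=18 even ✓  5≤7≤11 ✓
Π(2lᵢ+1) = 17×7×15 = 1785
triangle coeff Δ(8,3,7) = 1/5290740
Σ_t [1,3]: t=1:−1/7257600 t=2:+1/2073600 t=3:−1/7257600 = 1/4838400
(3j)²=252/20995 [(8 3 7; 0 0 0)], sign=-1
Σ_t [0,2]: t=0:+1/104509440 t=1:−1/5806080 t=2:+1/4838400 = 23/522547200
(3j)²=529/377910 [(8 3 7; -1 -1 2)], sign=-1
⇒ 4πI² = 155526/5185765
I = (+1)√(155526/5185765/(4π)) = 0.04885288

0.048853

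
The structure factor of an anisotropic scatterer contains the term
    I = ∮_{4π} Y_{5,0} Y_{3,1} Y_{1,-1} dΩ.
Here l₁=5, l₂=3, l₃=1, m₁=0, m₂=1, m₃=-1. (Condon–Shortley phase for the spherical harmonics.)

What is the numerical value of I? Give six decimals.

|5−3|≤1≤5+3 violated ⇒ I = 0

0.000000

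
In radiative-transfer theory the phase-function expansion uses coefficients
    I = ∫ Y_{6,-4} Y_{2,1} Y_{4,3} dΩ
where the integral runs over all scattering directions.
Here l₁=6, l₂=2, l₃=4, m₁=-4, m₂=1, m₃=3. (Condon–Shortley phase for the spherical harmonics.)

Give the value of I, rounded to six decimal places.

0.246389

m-sum 0 ✓  L=12 even ✓  4≤4≤8 ✓
Π(2lᵢ+1) = 13×5×9 = 585
triangle coeff Δ(6,2,4) = 1/6435
Σ_t [2,2]: t=2:+1/2304 = 1/2304
(3j)²=5/143 [(6 2 4; 0 0 0)], sign=+1
Σ_t [3,3]: t=3:−1/30240 = -1/30240
(3j)²=16/429 [(6 2 4; -4 1 3)], sign=+1
⇒ 4πI² = 1200/1573
I = (+1)√(1200/1573/(4π)) = 0.24638901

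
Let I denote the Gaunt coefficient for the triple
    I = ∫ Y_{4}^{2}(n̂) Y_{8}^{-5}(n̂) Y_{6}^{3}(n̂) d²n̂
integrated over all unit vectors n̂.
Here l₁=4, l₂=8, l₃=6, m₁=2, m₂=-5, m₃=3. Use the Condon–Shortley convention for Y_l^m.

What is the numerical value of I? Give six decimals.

-0.152323

m-sum 0 ✓  L=18 even ✓  4≤6≤12 ✓
Π(2lᵢ+1) = 9×17×13 = 1989
triangle coeff Δ(4,8,6) = 1/23279256
Σ_t [2,4]: t=2:+1/1658880 t=3:−1/518400 t=4:+1/1658880 = -1/1382400
(3j)²=504/46189 [(4 8 6; 0 0 0)], sign=-1
Σ_t [0,2]: t=0:+1/43545600 t=1:−1/9676800 t=2:+1/34836480 = -1/19353600
(3j)²=243/18088 [(4 8 6; 2 -5 3)], sign=+1
⇒ 4πI² = 19683/67507
I = (-1)√(19683/67507/(4π)) = -0.15232329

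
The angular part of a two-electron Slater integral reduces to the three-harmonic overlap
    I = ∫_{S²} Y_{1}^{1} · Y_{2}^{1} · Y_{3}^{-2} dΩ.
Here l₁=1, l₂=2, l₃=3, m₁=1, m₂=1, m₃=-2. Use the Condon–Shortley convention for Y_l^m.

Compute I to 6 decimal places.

0.261169

Checks pass: Σm=0; 6 even; l₃=3∈[1,3].
(2·1+1)(2·2+1)(2·3+1) = 105
Δ: 0! 2! 4! / 7! → 1/105
sum: t=0:+1/4 = 1/4
3j²(1 2 3; 0 0 0) = Δ·Π!·Σ² = 3/35  (sign -1)
sum: t=0:+1/12 = 1/12
3j²(1 2 3; 1 1 -2) = Δ·Π!·Σ² = 2/21  (sign -1)
combine: 4πI² = 105·3/35·2/21 = 6/7
take √, sign +1: I = 0.26116903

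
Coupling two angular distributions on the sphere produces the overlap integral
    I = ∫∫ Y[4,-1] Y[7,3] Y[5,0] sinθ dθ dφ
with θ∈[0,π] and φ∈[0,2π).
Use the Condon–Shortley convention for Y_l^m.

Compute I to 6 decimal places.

0.000000

-1 + 3 + 0 = 2 ≠ 0: azimuthal integral kills it; I = 0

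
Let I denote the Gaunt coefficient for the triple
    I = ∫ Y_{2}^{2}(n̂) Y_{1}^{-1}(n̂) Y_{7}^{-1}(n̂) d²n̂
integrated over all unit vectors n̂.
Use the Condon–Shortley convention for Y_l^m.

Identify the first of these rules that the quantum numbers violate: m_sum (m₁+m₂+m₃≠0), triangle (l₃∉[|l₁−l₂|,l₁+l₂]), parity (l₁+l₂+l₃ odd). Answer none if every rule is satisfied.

Σmᵢ = 0  ✓
l₃∈[|l₁−l₂|,l₁+l₂]=[1,3], have l₃=7  ✗
Σlᵢ = 10 ⇒ even

triangle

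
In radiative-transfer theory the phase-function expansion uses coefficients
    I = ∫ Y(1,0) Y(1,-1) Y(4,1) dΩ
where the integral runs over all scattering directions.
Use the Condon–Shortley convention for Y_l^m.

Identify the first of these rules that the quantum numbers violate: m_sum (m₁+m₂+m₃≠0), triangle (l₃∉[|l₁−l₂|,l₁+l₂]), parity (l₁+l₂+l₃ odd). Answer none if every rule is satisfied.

triangle

m₁+m₂+m₃ = 0 − 1 + 1 = 0  ✓
triangle: |1−1|=0 ≤ l₃=4 ≤ 1+1=2  ✗
parity: l₁+l₂+l₃ = 6 is even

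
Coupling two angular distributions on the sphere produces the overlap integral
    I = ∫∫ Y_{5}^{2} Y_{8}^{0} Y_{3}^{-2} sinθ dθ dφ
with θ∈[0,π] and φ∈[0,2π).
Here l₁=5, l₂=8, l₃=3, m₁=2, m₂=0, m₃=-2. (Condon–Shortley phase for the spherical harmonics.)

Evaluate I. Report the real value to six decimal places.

0.088863

m-sum 0 ✓  L=16 even ✓  3≤3≤13 ✓
Π(2lᵢ+1) = 11×17×7 = 1309
triangle coeff Δ(5,8,3) = 1/136136
Σ_t [5,5]: t=5:−1/518400 = -1/518400
(3j)²=56/2431 [(5 8 3; 0 0 0)], sign=+1
Σ_t [3,3]: t=3:−1/3628800 = -1/3628800
(3j)²=8/2431 [(5 8 3; 2 0 -2)], sign=+1
⇒ 4πI² = 3136/31603
I = (+1)√(3136/31603/(4π)) = 0.08886258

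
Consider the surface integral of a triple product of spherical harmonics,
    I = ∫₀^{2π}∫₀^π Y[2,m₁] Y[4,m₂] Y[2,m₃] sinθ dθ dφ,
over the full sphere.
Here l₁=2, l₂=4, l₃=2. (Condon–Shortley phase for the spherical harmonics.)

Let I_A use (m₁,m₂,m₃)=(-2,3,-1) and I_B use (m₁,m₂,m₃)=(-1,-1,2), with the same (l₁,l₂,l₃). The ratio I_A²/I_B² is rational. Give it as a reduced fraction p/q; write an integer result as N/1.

l's match ⇒ only the (l;m) 3-j factors differ between A and B.
A: triangle coeff Δ(2,4,2) = 1/630; Σ_t [4,4]: t=4:+1/144 = 1/144; (3j)²=1/18 [(2 4 2; -2 3 -1)], sign=-1
B: triangle coeff Δ(2,4,2) = 1/630; Σ_t [3,3]: t=3:−1/144 = -1/144; (3j)²=1/126 [(2 4 2; -1 -1 2)], sign=-1
I_A²/I_B² = (1/18)/(1/126) = 7/1

7/1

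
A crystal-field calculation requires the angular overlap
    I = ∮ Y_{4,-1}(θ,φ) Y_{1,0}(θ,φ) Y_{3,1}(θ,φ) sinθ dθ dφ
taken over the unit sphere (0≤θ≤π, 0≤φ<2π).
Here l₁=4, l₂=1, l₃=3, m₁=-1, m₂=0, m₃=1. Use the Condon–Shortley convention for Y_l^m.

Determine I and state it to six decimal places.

Rules hold: Σm=0, L=8 even, 3≤3≤5.
N = 9·3·7 = 189
Δ = 2!·6!·0!/9! = 1/252
Racah Σ t=1..1: t=1:−1/36 = -1/36
⇒ 3j(4 1 3; 0 0 0)² = 4/63, sgn +1
Racah Σ t=1..1: t=1:−1/48 = -1/48
⇒ 3j(4 1 3; -1 0 1)² = 5/84, sgn -1
4πI² = N·(3j₀)²·(3jₘ)² = 5/7
I = -1·√(0.714286/4π) = -0.23841361

-0.238414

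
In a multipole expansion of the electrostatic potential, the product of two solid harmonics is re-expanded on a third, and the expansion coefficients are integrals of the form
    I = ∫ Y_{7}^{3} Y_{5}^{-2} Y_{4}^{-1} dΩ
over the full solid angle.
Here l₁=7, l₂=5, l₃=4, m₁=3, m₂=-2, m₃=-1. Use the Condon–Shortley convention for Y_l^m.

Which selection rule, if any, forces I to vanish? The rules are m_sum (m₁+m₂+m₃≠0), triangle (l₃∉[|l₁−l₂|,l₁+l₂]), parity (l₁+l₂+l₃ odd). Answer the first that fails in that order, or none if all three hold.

m₁+m₂+m₃ = 3 − 2 − 1 = 0  ✓
triangle: |7−5|=2 ≤ l₃=4 ≤ 7+5=12  ✓
parity: l₁+l₂+l₃ = 16 is even  ✓

none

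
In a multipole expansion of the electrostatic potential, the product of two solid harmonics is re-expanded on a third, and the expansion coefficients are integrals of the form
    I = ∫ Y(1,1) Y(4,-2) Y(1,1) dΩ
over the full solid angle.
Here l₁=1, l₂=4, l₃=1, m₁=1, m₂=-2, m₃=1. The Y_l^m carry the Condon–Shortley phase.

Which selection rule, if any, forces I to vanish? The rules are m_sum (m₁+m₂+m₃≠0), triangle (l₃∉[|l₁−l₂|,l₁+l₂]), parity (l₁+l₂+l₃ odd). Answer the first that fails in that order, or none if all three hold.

triangle

Σmᵢ = 0  ✓
l₃∈[|l₁−l₂|,l₁+l₂]=[3,5], have l₃=1  ✗
Σlᵢ = 6 ⇒ even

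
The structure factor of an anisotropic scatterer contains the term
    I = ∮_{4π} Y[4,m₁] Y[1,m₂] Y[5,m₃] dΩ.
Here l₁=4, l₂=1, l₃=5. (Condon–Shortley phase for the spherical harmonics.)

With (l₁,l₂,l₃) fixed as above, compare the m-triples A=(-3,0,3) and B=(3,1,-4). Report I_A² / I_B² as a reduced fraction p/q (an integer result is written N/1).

4/9

Shared (l₁,l₂,l₃)=(4,1,5): N and (l;000)² cancel in I_A²/I_B².
A: Δ = 0!·8!·2!/11! = 1/495; Racah Σ t=0..0: t=0:+1/5040 = 1/5040; ⇒ 3j(4 1 5; -3 0 3)² = 16/495, sgn +1
B: Δ = 0!·8!·2!/11! = 1/495; Racah Σ t=0..0: t=0:+1/10080 = 1/10080; ⇒ 3j(4 1 5; 3 1 -4)² = 4/55, sgn -1
I_A²/I_B² = (16/495)/(4/55) = 4/9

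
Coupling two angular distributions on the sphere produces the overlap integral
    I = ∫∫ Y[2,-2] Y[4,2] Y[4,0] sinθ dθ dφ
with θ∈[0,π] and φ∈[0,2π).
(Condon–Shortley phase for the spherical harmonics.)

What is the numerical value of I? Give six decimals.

-0.190365

Checks pass: Σm=0; 10 even; l₃=4∈[2,6].
(2·2+1)(2·4+1)(2·4+1) = 405
Δ: 2! 2! 6! / 11! → 1/13860
sum: t=0:+1/192 t=1:−1/36 t=2:+1/192 = -5/288
3j²(2 4 4; 0 0 0) = Δ·Π!·Σ² = 20/693  (sign -1)
sum: t=2:+1/192 = 1/192
3j²(2 4 4; -2 2 0) = Δ·Π!·Σ² = 3/77  (sign +1)
combine: 4πI² = 405·20/693·3/77 = 2700/5929
take √, sign -1: I = -0.19036462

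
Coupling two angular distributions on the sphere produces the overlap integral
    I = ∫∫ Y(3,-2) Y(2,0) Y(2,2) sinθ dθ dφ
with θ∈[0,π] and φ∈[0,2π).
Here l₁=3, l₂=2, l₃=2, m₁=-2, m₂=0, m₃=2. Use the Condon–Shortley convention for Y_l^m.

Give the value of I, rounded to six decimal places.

0.000000

l₁+l₂+l₃=7 is odd: 3j(l;000)=0 ⇒ I=0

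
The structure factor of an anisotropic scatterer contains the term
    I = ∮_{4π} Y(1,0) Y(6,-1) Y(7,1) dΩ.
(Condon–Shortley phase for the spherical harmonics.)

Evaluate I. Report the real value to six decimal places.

-0.242415

m-sum 0 ✓  L=14 even ✓  5≤7≤7 ✓
Π(2lᵢ+1) = 3×13×15 = 585
triangle coeff Δ(1,6,7) = 1/1365
Σ_t [0,0]: t=0:+1/518400 = 1/518400
(3j)²=7/195 [(1 6 7; 0 0 0)], sign=-1
Σ_t [0,0]: t=0:+1/604800 = 1/604800
(3j)²=16/455 [(1 6 7; 0 -1 1)], sign=+1
⇒ 4πI² = 48/65
I = (-1)√(48/65/(4π)) = -0.24241473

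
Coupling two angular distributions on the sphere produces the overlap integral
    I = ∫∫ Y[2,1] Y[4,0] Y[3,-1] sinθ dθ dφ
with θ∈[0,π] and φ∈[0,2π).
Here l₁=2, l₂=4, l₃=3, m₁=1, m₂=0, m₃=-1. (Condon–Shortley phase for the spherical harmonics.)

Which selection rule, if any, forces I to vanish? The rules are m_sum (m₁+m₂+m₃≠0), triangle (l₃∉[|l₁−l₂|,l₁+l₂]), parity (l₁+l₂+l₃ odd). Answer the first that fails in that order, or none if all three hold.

azimuthal sum: 1 + 0 − 1 = 0  ✓
2 ≤ 3 ≤ 6 (triangle on l)  ✓
L = 2 + 4 + 3 = 9 (odd)  ✗

parity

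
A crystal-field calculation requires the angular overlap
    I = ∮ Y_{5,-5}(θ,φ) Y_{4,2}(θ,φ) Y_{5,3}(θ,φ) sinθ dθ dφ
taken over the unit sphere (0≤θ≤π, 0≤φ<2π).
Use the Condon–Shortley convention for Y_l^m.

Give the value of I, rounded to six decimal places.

m-sum 0 ✓  L=14 even ✓  1≤5≤9 ✓
Π(2lᵢ+1) = 11×9×11 = 1089
triangle coeff Δ(5,4,5) = 1/3153150
Σ_t [0,4]: t=0:+1/69120 t=1:−1/1728 t=2:+1/576 t=3:−1/1728 t=4:+1/69120 = 7/11520
(3j)²=2/143 [(5 4 5; 0 0 0)], sign=-1
Σ_t [4,4]: t=4:+1/69120 = 1/69120
(3j)²=4/143 [(5 4 5; -5 2 3)], sign=+1
⇒ 4πI² = 72/169
I = (-1)√(72/169/(4π)) = -0.18412721

-0.184127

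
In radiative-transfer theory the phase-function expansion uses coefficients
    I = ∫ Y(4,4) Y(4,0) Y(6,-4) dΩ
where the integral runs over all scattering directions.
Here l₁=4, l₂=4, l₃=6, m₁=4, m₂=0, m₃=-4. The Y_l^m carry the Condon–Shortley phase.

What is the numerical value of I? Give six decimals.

m-sum 0 ✓  L=14 even ✓  0≤6≤8 ✓
Π(2lᵢ+1) = 9×9×13 = 1053
triangle coeff Δ(4,4,6) = 1/1261260
Σ_t [0,2]: t=0:+1/4608 t=1:−1/1296 t=2:+1/4608 = -7/20736
(3j)²=20/1287 [(4 4 6; 0 0 0)], sign=-1
Σ_t [0,0]: t=0:+1/69120 = 1/69120
(3j)²=4/143 [(4 4 6; 4 0 -4)], sign=+1
⇒ 4πI² = 720/1573
I = (-1)√(720/1573/(4π)) = -0.19085211

-0.190852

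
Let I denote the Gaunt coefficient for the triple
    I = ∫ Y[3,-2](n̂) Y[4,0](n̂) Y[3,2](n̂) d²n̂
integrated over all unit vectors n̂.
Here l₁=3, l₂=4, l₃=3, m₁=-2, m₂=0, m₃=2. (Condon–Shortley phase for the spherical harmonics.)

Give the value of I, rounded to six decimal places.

Checks pass: Σm=0; 10 even; l₃=3∈[1,7].
(2·3+1)(2·4+1)(2·3+1) = 441
Δ: 4! 2! 4! / 11! → 1/34650
sum: t=1:−1/72 t=2:+1/16 t=3:−1/72 = 5/144
3j²(3 4 3; 0 0 0) = Δ·Π!·Σ² = 2/77  (sign -1)
sum: t=3:−1/72 t=4:+1/576 = -7/576
3j²(3 4 3; -2 0 2) = Δ·Π!·Σ² = 7/198  (sign +1)
combine: 4πI² = 441·2/77·7/198 = 49/121
take √, sign -1: I = -0.17951487

-0.179515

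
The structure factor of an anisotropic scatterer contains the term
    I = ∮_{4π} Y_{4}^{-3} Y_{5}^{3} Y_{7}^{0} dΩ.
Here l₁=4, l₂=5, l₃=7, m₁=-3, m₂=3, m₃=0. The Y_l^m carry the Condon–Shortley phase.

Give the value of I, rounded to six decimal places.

Checks pass: Σm=0; 16 even; l₃=7∈[1,9].
(2·4+1)(2·5+1)(2·7+1) = 1485
Δ: 2! 6! 8! / 17! → 1/6126120
sum: t=0:+1/69120 t=1:−1/20736 t=2:+1/69120 = -1/51840
3j²(4 5 7; 0 0 0) = Δ·Π!·Σ² = 280/21879  (sign +1)
sum: t=1:−1/3628800 t=2:+1/345600 = 19/7257600
3j²(4 5 7; -3 3 0) = Δ·Π!·Σ² = 2527/218790  (sign -1)
combine: 4πI² = 1485·280/21879·2527/218790 = 353780/1611753
take √, sign -1: I = -0.13216378

-0.132164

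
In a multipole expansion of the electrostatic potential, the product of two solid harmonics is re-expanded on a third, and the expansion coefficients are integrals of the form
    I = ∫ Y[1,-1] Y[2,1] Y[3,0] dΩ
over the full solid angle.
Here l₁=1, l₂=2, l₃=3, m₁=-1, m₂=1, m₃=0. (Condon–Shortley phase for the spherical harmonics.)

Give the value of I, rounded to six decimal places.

Rules hold: Σm=0, L=6 even, 1≤3≤3.
N = 3·5·7 = 105
Δ = 0!·2!·4!/7! = 1/105
Racah Σ t=0..0: t=0:+1/4 = 1/4
⇒ 3j(1 2 3; 0 0 0)² = 3/35, sgn -1
Racah Σ t=0..0: t=0:+1/12 = 1/12
⇒ 3j(1 2 3; -1 1 0)² = 1/35, sgn -1
4πI² = N·(3j₀)²·(3jₘ)² = 9/35
I = +1·√(0.257143/4π) = 0.14304817

0.143048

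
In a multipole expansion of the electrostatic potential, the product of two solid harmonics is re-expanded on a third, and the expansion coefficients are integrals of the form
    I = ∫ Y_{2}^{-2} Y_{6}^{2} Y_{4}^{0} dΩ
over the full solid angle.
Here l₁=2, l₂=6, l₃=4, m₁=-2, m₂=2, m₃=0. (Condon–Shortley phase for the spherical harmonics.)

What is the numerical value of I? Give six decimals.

m-sum 0 ✓  L=12 even ✓  4≤4≤8 ✓
Π(2lᵢ+1) = 5×13×9 = 585
triangle coeff Δ(2,6,4) = 1/6435
Σ_t [2,2]: t=2:+1/2304 = 1/2304
(3j)²=5/143 [(2 6 4; 0 0 0)], sign=+1
Σ_t [4,4]: t=4:+1/13824 = 1/13824
(3j)²=14/1287 [(2 6 4; -2 2 0)], sign=+1
⇒ 4πI² = 350/1573
I = (+1)√(350/1573/(4π)) = 0.13306527

0.133065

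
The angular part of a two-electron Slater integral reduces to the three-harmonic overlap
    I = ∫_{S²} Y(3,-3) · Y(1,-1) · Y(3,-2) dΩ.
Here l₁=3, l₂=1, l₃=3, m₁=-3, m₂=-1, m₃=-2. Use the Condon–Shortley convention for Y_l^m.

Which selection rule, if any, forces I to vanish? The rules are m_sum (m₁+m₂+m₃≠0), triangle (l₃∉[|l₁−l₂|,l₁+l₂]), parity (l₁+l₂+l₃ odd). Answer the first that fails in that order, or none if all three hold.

azimuthal sum: -3 − 1 − 2 = -6  ✗
2 ≤ 3 ≤ 4 (triangle on l)
L = 3 + 1 + 3 = 7 (odd)

m_sum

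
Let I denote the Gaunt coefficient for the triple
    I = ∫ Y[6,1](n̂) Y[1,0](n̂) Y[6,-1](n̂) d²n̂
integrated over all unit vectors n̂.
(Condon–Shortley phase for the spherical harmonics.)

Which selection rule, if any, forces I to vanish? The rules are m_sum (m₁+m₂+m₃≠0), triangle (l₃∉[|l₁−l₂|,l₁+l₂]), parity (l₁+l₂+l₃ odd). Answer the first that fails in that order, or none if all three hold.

parity

m₁+m₂+m₃ = 1 + 0 − 1 = 0  ✓
triangle: |6−1|=5 ≤ l₃=6 ≤ 6+1=7  ✓
parity: l₁+l₂+l₃ = 13 is odd  ✗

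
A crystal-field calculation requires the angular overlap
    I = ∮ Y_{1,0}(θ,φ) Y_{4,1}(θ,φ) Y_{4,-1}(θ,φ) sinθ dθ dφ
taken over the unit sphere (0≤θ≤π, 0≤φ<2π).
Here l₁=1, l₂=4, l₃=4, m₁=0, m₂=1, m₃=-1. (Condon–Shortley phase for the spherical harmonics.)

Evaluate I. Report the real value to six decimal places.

0.000000

Σlᵢ=9 odd — θ-integrand is odd under cosθ→−cosθ; I=0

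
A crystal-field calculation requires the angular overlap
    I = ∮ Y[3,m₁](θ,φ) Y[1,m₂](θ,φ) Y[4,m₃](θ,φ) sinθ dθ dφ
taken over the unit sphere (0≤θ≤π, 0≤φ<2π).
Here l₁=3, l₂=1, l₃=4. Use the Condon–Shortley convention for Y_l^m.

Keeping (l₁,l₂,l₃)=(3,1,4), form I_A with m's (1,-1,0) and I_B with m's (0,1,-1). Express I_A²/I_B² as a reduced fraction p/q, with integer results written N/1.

l's match ⇒ only the (l;m) 3-j factors differ between A and B.
A: triangle coeff Δ(3,1,4) = 1/252; Σ_t [0,0]: t=0:+1/96 = 1/96; (3j)²=1/42 [(3 1 4; 1 -1 0)], sign=+1
B: triangle coeff Δ(3,1,4) = 1/252; Σ_t [0,0]: t=0:+1/72 = 1/72; (3j)²=5/126 [(3 1 4; 0 1 -1)], sign=-1
I_A²/I_B² = (1/42)/(5/126) = 3/5

3/5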